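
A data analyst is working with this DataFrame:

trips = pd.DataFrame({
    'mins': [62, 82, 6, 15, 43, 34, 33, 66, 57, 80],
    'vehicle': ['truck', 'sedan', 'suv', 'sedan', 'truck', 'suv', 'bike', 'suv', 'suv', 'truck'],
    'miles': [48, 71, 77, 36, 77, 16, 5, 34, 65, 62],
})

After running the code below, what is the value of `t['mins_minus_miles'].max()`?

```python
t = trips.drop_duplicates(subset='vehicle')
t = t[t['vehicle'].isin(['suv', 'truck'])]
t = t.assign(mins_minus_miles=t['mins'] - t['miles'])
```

drop duplicate vehicle (keep=first):
   mins vehicle  miles
0    62   truck     48
1    82   sedan     71
2     6     suv     77
6    33    bike      5
filter rows where vehicle in ['suv', 'truck']:
   mins vehicle  miles
0    62   truck     48
2     6     suv     77
add column mins_minus_miles = t['mins'] - t['miles']:
   mins vehicle  miles  mins_minus_miles
0    62   truck     48                14
2     6     suv     77               -71
The max of column 'mins_minus_miles' is 14.

14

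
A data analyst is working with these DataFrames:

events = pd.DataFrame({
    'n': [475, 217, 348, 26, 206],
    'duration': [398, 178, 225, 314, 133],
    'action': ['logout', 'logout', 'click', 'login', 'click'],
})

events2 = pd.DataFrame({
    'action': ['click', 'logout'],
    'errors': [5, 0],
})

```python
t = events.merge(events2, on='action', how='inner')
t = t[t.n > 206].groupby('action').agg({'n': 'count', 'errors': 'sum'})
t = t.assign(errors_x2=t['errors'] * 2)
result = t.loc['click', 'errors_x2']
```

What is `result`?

merge on 'action' (how='inner') → 4 rows:
     n  duration  action  errors
0  475       398  logout       0
1  217       178  logout       0
2  348       225   click       5
3  206       133   click       5
filter rows where n > 206:
     n  duration  action  errors
0  475       398  logout       0
1  217       178  logout       0
2  348       225   click       5
group by action: count(n), sum(errors):
        n  errors
action           
click   1       5
logout  2       0
add column errors_x2 = t['errors'] * 2:
        n  errors  errors_x2
action                      
click   1       5         10
logout  2       0          0

10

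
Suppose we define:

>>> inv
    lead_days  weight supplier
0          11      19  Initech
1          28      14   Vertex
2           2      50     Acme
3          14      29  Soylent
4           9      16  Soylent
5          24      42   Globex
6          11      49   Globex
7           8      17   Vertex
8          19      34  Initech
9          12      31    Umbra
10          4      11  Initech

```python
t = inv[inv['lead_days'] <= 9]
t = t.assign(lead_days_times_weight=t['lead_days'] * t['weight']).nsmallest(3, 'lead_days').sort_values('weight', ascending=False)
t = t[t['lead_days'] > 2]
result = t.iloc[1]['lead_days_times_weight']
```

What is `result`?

filter rows where lead_days <= 9:
    lead_days  weight supplier
2           2      50     Acme
4           9      16  Soylent
7           8      17   Vertex
10          4      11  Initech
add column lead_days_times_weight = t['lead_days'] * t['weight']:
    lead_days  weight supplier  lead_days_times_weight
2           2      50     Acme                     100
4           9      16  Soylent                     144
7           8      17   Vertex                     136
10          4      11  Initech                      44
take 3 rows with smallest lead_days:
    lead_days  weight supplier  lead_days_times_weight
2           2      50     Acme                     100
10          4      11  Initech                      44
7           8      17   Vertex                     136
sort by weight descending:
    lead_days  weight supplier  lead_days_times_weight
2           2      50     Acme                     100
7           8      17   Vertex                     136
10          4      11  Initech                      44
filter rows where lead_days > 2:
    lead_days  weight supplier  lead_days_times_weight
7           8      17   Vertex                     136
10          4      11  Initech                      44
Reading off the value at position 1, column 'lead_days_times_weight', we get 44.

44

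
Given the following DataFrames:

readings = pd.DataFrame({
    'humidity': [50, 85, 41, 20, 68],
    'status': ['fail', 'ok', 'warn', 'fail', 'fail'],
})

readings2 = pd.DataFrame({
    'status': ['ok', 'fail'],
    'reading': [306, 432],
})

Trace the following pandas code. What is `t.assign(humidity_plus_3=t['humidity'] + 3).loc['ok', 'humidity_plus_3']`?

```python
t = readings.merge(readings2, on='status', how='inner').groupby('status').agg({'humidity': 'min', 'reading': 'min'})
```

88

merge on 'status' (how='inner') → 4 rows:
   humidity status  reading
0        50   fail      432
1        85     ok      306
2        20   fail      432
3        68   fail      432
group by status: min(humidity), min(reading):
        humidity  reading
status                   
fail          20      432
ok            85      306
add column humidity_plus_3 = t['humidity'] + 3:
        humidity  reading  humidity_plus_3
status                                    
fail          20      432               23
ok            85      306               88
The value at row 'ok', column 'humidity_plus_3' is 88.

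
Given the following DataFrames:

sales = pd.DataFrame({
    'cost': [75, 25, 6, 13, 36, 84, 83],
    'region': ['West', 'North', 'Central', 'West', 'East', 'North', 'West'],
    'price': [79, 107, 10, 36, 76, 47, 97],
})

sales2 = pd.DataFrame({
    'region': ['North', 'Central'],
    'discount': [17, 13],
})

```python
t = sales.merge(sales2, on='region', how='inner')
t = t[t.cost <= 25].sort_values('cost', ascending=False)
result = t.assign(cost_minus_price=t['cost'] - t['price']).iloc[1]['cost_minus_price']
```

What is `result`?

-4

merge on 'region' (how='inner') → 3 rows:
   cost   region  price  discount
0    25    North    107        17
1     6  Central     10        13
2    84    North     47        17
filter rows where cost <= 25:
   cost   region  price  discount
0    25    North    107        17
1     6  Central     10        13
sort by cost descending:
   cost   region  price  discount
0    25    North    107        17
1     6  Central     10        13
add column cost_minus_price = t['cost'] - t['price']:
   cost   region  price  discount  cost_minus_price
0    25    North    107        17               -82
1     6  Central     10        13                -4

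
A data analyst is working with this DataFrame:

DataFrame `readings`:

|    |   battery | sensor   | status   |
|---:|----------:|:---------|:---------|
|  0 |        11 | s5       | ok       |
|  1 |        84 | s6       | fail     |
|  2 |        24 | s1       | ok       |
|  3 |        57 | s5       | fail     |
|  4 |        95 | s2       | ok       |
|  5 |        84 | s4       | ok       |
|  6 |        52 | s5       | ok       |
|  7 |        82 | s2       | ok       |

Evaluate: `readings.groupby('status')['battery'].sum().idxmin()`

group by status, sum of battery:
status
fail    141
ok      348
Name: battery, dtype: int64
Finally, label with the smallest value = fail.

fail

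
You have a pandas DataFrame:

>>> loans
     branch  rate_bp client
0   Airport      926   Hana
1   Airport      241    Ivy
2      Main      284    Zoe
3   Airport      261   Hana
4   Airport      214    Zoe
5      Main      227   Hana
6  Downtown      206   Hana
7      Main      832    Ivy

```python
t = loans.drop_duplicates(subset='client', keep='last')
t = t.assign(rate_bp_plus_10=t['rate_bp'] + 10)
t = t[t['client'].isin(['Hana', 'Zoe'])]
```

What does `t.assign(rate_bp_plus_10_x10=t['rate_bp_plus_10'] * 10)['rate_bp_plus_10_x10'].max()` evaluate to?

2240

drop duplicate client (keep=last):
     branch  rate_bp client
4   Airport      214    Zoe
6  Downtown      206   Hana
7      Main      832    Ivy
add column rate_bp_plus_10 = t['rate_bp'] + 10:
     branch  rate_bp client  rate_bp_plus_10
4   Airport      214    Zoe              224
6  Downtown      206   Hana              216
7      Main      832    Ivy              842
filter rows where client in ['Hana', 'Zoe']:
     branch  rate_bp client  rate_bp_plus_10
4   Airport      214    Zoe              224
6  Downtown      206   Hana              216
add column rate_bp_plus_10_x10 = t['rate_bp_plus_10'] * 10:
     branch  rate_bp client  rate_bp_plus_10  rate_bp_plus_10_x10
4   Airport      214    Zoe              224                 2240
6  Downtown      206   Hana              216                 2160
The max of column 'rate_bp_plus_10_x10' is 2240.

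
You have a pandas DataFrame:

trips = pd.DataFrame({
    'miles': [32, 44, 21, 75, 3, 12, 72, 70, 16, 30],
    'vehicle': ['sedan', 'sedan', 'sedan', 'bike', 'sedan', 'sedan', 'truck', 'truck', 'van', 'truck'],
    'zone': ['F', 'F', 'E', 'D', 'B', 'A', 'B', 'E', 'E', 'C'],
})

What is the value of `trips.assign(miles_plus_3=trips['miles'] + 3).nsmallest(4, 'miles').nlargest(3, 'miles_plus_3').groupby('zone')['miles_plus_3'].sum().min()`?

15

add column miles_plus_3 = trips['miles'] + 3:
   miles vehicle zone  miles_plus_3
0     32   sedan    F            35
1     44   sedan    F            47
2     21   sedan    E            24
3     75    bike    D            78
4      3   sedan    B             6
5     12   sedan    A            15
6     72   truck    B            75
7     70   truck    E            73
8     16     van    E            19
9     30   truck    C            33
take 4 rows with smallest miles:
   miles vehicle zone  miles_plus_3
4      3   sedan    B             6
5     12   sedan    A            15
8     16     van    E            19
2     21   sedan    E            24
take 3 rows with largest miles_plus_3:
   miles vehicle zone  miles_plus_3
2     21   sedan    E            24
8     16     van    E            19
5     12   sedan    A            15
group by zone, sum of miles_plus_3:
zone
A    15
E    43
Name: miles_plus_3, dtype: int64
Then the min of the resulting series: 15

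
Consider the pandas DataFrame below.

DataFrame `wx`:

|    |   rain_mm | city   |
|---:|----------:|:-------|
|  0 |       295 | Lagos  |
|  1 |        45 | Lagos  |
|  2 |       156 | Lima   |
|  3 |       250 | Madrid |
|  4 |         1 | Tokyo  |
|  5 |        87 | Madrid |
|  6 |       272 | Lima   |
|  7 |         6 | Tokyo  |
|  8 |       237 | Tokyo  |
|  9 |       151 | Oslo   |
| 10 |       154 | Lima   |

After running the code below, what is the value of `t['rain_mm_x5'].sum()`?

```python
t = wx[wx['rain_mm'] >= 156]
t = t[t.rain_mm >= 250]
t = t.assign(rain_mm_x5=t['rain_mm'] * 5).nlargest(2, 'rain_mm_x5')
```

2835

filter rows where rain_mm >= 156:
   rain_mm    city
0      295   Lagos
2      156    Lima
3      250  Madrid
6      272    Lima
8      237   Tokyo
filter rows where rain_mm >= 250:
   rain_mm    city
0      295   Lagos
3      250  Madrid
6      272    Lima
add column rain_mm_x5 = t['rain_mm'] * 5:
   rain_mm    city  rain_mm_x5
0      295   Lagos        1475
3      250  Madrid        1250
6      272    Lima        1360
take 2 rows with largest rain_mm_x5:
   rain_mm   city  rain_mm_x5
0      295  Lagos        1475
6      272   Lima        1360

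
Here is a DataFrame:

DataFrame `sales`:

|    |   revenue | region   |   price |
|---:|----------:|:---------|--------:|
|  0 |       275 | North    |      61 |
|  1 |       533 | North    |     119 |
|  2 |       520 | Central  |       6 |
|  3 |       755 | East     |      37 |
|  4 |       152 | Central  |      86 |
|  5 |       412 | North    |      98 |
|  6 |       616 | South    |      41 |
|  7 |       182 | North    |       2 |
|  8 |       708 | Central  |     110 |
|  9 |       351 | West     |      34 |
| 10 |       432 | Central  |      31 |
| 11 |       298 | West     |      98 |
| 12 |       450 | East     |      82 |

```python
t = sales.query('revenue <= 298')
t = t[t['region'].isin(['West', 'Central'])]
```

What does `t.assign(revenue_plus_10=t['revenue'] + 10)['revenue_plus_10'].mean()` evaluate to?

filter rows where revenue <= 298:
    revenue   region  price
0       275    North     61
4       152  Central     86
7       182    North      2
11      298     West     98
filter rows where region in ['West', 'Central']:
    revenue   region  price
4       152  Central     86
11      298     West     98
add column revenue_plus_10 = t['revenue'] + 10:
    revenue   region  price  revenue_plus_10
4       152  Central     86              162
11      298     West     98              308
Hence 235.0.

235.0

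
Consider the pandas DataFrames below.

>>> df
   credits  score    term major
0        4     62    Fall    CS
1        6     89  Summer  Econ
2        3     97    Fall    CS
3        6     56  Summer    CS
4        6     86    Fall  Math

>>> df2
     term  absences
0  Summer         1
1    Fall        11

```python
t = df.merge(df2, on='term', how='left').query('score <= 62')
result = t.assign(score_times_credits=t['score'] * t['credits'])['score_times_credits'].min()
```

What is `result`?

merge on 'term' (how='left') → 5 rows:
   credits  score    term major  absences
0        4     62    Fall    CS        11
1        6     89  Summer  Econ         1
2        3     97    Fall    CS        11
3        6     56  Summer    CS         1
4        6     86    Fall  Math        11
filter rows where score <= 62:
   credits  score    term major  absences
0        4     62    Fall    CS        11
3        6     56  Summer    CS         1
add column score_times_credits = t['score'] * t['credits']:
   credits  score    term major  absences  score_times_credits
0        4     62    Fall    CS        11                  248
3        6     56  Summer    CS         1                  336

248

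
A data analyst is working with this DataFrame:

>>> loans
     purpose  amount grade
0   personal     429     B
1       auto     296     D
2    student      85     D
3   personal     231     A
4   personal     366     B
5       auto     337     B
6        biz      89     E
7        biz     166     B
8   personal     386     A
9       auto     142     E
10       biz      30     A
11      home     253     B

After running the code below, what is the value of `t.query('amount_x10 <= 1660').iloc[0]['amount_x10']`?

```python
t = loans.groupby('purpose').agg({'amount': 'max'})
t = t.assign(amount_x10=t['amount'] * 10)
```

1660

group by purpose, max of amount:
          amount
purpose         
auto         337
biz          166
home         253
personal     429
student       85
add column amount_x10 = t['amount'] * 10:
          amount  amount_x10
purpose                     
auto         337        3370
biz          166        1660
home         253        2530
personal     429        4290
student       85         850
filter rows where amount_x10 <= 1660:
         amount  amount_x10
purpose                    
biz         166        1660
student      85         850
Finally, value at position 0, column 'amount_x10' = 1660.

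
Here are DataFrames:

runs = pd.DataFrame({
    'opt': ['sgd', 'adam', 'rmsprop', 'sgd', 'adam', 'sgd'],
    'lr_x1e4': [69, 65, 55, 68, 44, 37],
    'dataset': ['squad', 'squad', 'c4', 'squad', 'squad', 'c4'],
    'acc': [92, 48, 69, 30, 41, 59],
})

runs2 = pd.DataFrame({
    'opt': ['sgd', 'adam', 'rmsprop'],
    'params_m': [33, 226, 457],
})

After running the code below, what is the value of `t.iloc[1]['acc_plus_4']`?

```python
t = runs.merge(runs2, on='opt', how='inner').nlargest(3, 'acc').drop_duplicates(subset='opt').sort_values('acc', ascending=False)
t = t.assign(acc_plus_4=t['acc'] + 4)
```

merge on 'opt' (how='inner') → 6 rows:
       opt  lr_x1e4 dataset  acc  params_m
0      sgd       69   squad   92        33
1     adam       65   squad   48       226
2  rmsprop       55      c4   69       457
3      sgd       68   squad   30        33
4     adam       44   squad   41       226
5      sgd       37      c4   59        33
take 3 rows with largest acc:
       opt  lr_x1e4 dataset  acc  params_m
0      sgd       69   squad   92        33
2  rmsprop       55      c4   69       457
5      sgd       37      c4   59        33
drop duplicate opt (keep=first):
       opt  lr_x1e4 dataset  acc  params_m
0      sgd       69   squad   92        33
2  rmsprop       55      c4   69       457
sort by acc descending:
       opt  lr_x1e4 dataset  acc  params_m
0      sgd       69   squad   92        33
2  rmsprop       55      c4   69       457
add column acc_plus_4 = t['acc'] + 4:
       opt  lr_x1e4 dataset  acc  params_m  acc_plus_4
0      sgd       69   squad   92        33          96
2  rmsprop       55      c4   69       457          73
Reading off the value at position 1, column 'acc_plus_4', we get 73.

73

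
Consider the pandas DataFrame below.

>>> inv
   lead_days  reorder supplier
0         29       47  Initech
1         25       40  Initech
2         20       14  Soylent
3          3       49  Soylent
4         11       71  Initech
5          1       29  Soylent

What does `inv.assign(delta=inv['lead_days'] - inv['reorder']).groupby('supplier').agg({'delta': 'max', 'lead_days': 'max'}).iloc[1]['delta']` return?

add column delta = inv['lead_days'] - inv['reorder']:
   lead_days  reorder supplier  delta
0         29       47  Initech    -18
1         25       40  Initech    -15
2         20       14  Soylent      6
3          3       49  Soylent    -46
4         11       71  Initech    -60
5          1       29  Soylent    -28
group by supplier: max(delta), max(lead_days):
          delta  lead_days
supplier                  
Initech     -15         29
Soylent       6         20

6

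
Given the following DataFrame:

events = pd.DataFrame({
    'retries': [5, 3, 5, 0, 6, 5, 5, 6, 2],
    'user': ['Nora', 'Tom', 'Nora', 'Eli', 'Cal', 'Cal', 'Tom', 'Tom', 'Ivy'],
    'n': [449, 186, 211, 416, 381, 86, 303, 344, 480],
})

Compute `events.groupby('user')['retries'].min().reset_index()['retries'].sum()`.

group by user, min of retries:
user
Cal     5
Eli     0
Ivy     2
Nora    5
Tom     3
Name: retries, dtype: int64
reset_index():
   user  retries
0   Cal        5
1   Eli        0
2   Ivy        2
3  Nora        5
4   Tom        3

15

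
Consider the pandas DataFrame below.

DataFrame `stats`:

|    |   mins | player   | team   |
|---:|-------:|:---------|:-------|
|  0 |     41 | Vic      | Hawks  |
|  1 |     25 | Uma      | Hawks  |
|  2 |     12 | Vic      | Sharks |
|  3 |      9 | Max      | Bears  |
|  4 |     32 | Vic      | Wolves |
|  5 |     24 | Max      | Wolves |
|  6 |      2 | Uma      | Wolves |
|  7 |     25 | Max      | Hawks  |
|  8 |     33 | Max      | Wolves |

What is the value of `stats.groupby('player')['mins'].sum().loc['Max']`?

group by player, sum of mins:
player
Max    91
Uma    27
Vic    85
Name: mins, dtype: int64

91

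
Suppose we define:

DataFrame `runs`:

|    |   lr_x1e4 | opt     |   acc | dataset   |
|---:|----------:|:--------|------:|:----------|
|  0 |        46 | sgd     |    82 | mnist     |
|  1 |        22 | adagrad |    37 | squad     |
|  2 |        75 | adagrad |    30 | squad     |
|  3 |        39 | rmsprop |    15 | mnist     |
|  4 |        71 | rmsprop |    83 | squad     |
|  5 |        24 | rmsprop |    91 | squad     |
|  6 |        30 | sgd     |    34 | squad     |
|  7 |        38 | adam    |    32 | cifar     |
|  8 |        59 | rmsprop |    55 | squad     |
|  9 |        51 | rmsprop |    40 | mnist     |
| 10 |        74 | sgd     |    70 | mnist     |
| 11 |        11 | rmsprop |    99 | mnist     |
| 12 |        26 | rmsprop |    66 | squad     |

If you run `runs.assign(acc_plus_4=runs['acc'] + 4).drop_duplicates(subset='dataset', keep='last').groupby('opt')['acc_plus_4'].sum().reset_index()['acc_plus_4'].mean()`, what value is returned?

add column acc_plus_4 = runs['acc'] + 4:
    lr_x1e4      opt  acc dataset  acc_plus_4
0        46      sgd   82   mnist          86
1        22  adagrad   37   squad          41
2        75  adagrad   30   squad          34
3        39  rmsprop   15   mnist          19
4        71  rmsprop   83   squad          87
5        24  rmsprop   91   squad          95
6        30      sgd   34   squad          38
7        38     adam   32   cifar          36
8        59  rmsprop   55   squad          59
9        51  rmsprop   40   mnist          44
10       74      sgd   70   mnist          74
11       11  rmsprop   99   mnist         103
12       26  rmsprop   66   squad          70
drop duplicate dataset (keep=last):
    lr_x1e4      opt  acc dataset  acc_plus_4
7        38     adam   32   cifar          36
11       11  rmsprop   99   mnist         103
12       26  rmsprop   66   squad          70
group by opt, sum of acc_plus_4:
opt
adam        36
rmsprop    173
Name: acc_plus_4, dtype: int64
reset_index():
       opt  acc_plus_4
0     adam          36
1  rmsprop         173
So mean() = 104.5.

104.5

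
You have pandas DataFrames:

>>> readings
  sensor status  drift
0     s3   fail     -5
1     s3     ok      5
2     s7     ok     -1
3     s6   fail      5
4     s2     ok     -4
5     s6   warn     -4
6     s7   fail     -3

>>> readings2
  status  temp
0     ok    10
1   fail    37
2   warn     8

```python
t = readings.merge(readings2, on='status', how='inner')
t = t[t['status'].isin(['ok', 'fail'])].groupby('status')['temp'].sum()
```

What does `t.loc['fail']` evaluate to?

111

merge on 'status' (how='inner') → 7 rows:
  sensor status  drift  temp
0     s3   fail     -5    37
1     s3     ok      5    10
2     s7     ok     -1    10
3     s6   fail      5    37
4     s2     ok     -4    10
5     s6   warn     -4     8
6     s7   fail     -3    37
filter rows where status in ['ok', 'fail']:
  sensor status  drift  temp
0     s3   fail     -5    37
1     s3     ok      5    10
2     s7     ok     -1    10
3     s6   fail      5    37
4     s2     ok     -4    10
6     s7   fail     -3    37
group by status, sum of temp:
status
fail    111
ok       30
Name: temp, dtype: int64
value at index 'fail' → 111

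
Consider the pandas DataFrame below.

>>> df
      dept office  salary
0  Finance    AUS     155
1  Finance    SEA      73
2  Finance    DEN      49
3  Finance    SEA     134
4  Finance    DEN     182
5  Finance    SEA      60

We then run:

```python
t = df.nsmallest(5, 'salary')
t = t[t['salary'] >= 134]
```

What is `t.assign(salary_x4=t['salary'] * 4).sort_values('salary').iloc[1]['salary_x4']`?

620

take 5 rows with smallest salary:
      dept office  salary
2  Finance    DEN      49
5  Finance    SEA      60
1  Finance    SEA      73
3  Finance    SEA     134
0  Finance    AUS     155
filter rows where salary >= 134:
      dept office  salary
3  Finance    SEA     134
0  Finance    AUS     155
add column salary_x4 = t['salary'] * 4:
      dept office  salary  salary_x4
3  Finance    SEA     134        536
0  Finance    AUS     155        620
sort by salary:
      dept office  salary  salary_x4
3  Finance    SEA     134        536
0  Finance    AUS     155        620
Finally, value at position 1, column 'salary_x4' = 620.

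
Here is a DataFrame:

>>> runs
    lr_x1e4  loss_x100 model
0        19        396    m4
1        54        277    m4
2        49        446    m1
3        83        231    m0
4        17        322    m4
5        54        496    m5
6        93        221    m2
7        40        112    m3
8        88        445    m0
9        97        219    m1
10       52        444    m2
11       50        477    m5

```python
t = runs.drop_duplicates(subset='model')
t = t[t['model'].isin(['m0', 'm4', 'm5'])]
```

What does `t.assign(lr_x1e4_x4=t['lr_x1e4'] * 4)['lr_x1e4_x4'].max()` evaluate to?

332

drop duplicate model (keep=first):
   lr_x1e4  loss_x100 model
0       19        396    m4
2       49        446    m1
3       83        231    m0
5       54        496    m5
6       93        221    m2
7       40        112    m3
filter rows where model in ['m0', 'm4', 'm5']:
   lr_x1e4  loss_x100 model
0       19        396    m4
3       83        231    m0
5       54        496    m5
add column lr_x1e4_x4 = t['lr_x1e4'] * 4:
   lr_x1e4  loss_x100 model  lr_x1e4_x4
0       19        396    m4          76
3       83        231    m0         332
5       54        496    m5         216
So max() = 332.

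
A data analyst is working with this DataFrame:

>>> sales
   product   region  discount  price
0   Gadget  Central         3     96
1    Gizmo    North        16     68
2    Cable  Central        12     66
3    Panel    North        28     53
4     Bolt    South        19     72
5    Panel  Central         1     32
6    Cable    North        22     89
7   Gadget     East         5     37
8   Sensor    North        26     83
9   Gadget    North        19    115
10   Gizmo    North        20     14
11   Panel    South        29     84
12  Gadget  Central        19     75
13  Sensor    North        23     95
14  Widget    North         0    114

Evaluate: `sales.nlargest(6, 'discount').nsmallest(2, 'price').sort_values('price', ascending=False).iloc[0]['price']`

53

take 6 rows with largest discount:
   product region  discount  price
11   Panel  South        29     84
3    Panel  North        28     53
8   Sensor  North        26     83
13  Sensor  North        23     95
6    Cable  North        22     89
10   Gizmo  North        20     14
take 2 rows with smallest price:
   product region  discount  price
10   Gizmo  North        20     14
3    Panel  North        28     53
sort by price descending:
   product region  discount  price
3    Panel  North        28     53
10   Gizmo  North        20     14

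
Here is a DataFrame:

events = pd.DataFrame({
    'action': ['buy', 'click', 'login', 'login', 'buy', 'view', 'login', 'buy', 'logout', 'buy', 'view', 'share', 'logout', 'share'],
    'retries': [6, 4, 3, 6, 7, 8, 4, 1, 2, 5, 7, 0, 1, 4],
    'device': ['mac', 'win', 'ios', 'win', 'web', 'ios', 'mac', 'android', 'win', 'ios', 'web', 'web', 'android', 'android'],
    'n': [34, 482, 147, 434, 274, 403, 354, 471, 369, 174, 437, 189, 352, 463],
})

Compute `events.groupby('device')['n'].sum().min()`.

388

group by device, sum of n:
device
android    1286
ios         724
mac         388
web         900
win        1285
Name: n, dtype: int64
min of the resulting series → 388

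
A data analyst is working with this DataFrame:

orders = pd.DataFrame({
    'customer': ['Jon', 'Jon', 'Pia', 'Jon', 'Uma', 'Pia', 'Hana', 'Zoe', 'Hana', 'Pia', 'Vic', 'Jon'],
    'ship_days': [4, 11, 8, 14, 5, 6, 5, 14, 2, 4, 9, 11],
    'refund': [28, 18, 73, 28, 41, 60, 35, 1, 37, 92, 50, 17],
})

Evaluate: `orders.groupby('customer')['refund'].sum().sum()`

group by customer, sum of refund:
customer
Hana     72
Jon      91
Pia     225
Uma      41
Vic      50
Zoe       1
Name: refund, dtype: int64
Taking the sum of the resulting series gives 480.

480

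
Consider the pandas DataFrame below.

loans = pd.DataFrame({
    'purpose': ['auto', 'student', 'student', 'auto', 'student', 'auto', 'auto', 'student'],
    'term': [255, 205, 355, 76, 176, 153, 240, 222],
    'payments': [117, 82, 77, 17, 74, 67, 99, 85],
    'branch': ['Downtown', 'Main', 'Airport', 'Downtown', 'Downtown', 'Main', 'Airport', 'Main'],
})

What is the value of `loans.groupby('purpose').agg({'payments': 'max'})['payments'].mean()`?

101.0

group by purpose, max of payments:
         payments
purpose          
auto          117
student        85
So mean() = 101.0.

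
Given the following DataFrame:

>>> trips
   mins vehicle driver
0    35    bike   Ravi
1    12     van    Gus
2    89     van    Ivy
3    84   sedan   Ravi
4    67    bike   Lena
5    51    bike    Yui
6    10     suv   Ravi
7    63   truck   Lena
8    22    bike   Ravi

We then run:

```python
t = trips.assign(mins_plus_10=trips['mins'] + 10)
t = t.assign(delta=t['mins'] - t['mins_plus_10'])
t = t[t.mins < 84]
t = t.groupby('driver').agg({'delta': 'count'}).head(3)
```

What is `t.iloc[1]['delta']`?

2

add column mins_plus_10 = trips['mins'] + 10:
   mins vehicle driver  mins_plus_10
0    35    bike   Ravi            45
1    12     van    Gus            22
2    89     van    Ivy            99
3    84   sedan   Ravi            94
4    67    bike   Lena            77
5    51    bike    Yui            61
6    10     suv   Ravi            20
7    63   truck   Lena            73
8    22    bike   Ravi            32
add column delta = t['mins'] - t['mins_plus_10']:
   mins vehicle driver  mins_plus_10  delta
0    35    bike   Ravi            45    -10
1    12     van    Gus            22    -10
2    89     van    Ivy            99    -10
3    84   sedan   Ravi            94    -10
4    67    bike   Lena            77    -10
5    51    bike    Yui            61    -10
6    10     suv   Ravi            20    -10
7    63   truck   Lena            73    -10
8    22    bike   Ravi            32    -10
filter rows where mins < 84:
   mins vehicle driver  mins_plus_10  delta
0    35    bike   Ravi            45    -10
1    12     van    Gus            22    -10
4    67    bike   Lena            77    -10
5    51    bike    Yui            61    -10
6    10     suv   Ravi            20    -10
7    63   truck   Lena            73    -10
8    22    bike   Ravi            32    -10
group by driver, count of delta:
        delta
driver       
Gus         1
Lena        2
Ravi        3
Yui         1
take first 3 rows:
        delta
driver       
Gus         1
Lena        2
Ravi        3
value at position 1, column 'delta' → 2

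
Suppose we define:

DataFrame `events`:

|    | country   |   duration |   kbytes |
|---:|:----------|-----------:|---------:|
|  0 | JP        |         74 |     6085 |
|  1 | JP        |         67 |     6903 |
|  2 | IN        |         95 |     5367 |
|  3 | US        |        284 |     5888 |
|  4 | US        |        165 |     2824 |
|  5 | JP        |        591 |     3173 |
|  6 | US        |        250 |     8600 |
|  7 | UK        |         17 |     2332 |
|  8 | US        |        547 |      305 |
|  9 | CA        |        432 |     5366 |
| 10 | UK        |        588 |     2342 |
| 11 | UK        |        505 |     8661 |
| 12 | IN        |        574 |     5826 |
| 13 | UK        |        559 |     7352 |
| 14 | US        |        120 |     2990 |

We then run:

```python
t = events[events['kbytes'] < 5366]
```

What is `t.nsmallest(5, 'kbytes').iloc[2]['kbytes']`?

2342

filter rows where kbytes < 5366:
   country  duration  kbytes
4       US       165    2824
5       JP       591    3173
7       UK        17    2332
8       US       547     305
10      UK       588    2342
14      US       120    2990
take 5 rows with smallest kbytes:
   country  duration  kbytes
8       US       547     305
7       UK        17    2332
10      UK       588    2342
4       US       165    2824
14      US       120    2990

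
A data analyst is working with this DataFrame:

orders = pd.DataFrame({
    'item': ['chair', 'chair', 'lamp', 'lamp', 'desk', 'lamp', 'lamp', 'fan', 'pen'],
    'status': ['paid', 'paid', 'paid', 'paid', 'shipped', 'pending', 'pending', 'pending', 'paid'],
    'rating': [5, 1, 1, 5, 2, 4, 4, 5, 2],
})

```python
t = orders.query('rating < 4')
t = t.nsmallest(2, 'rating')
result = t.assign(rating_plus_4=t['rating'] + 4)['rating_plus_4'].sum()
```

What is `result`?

10

filter rows where rating < 4:
    item   status  rating
1  chair     paid       1
2   lamp     paid       1
4   desk  shipped       2
8    pen     paid       2
take 2 rows with smallest rating:
    item status  rating
1  chair   paid       1
2   lamp   paid       1
add column rating_plus_4 = t['rating'] + 4:
    item status  rating  rating_plus_4
1  chair   paid       1              5
2   lamp   paid       1              5
Hence 10.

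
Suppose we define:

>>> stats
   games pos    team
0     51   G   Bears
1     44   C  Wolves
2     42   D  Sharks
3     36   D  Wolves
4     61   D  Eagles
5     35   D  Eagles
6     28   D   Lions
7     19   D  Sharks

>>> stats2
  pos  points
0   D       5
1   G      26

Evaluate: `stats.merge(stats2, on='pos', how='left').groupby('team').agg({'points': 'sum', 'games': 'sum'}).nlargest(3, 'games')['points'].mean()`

8.33333333333

merge on 'pos' (how='left') → 8 rows:
   games pos    team  points
0     51   G   Bears    26.0
1     44   C  Wolves     NaN
2     42   D  Sharks     5.0
3     36   D  Wolves     5.0
4     61   D  Eagles     5.0
5     35   D  Eagles     5.0
6     28   D   Lions     5.0
7     19   D  Sharks     5.0
group by team: sum(points), sum(games):
        points  games
team                 
Bears     26.0     51
Eagles    10.0     96
Lions      5.0     28
Sharks    10.0     61
Wolves     5.0     80
take 3 rows with largest games:
        points  games
team                 
Eagles    10.0     96
Wolves     5.0     80
Sharks    10.0     61
Taking the mean of column 'points' gives 8.33333333333.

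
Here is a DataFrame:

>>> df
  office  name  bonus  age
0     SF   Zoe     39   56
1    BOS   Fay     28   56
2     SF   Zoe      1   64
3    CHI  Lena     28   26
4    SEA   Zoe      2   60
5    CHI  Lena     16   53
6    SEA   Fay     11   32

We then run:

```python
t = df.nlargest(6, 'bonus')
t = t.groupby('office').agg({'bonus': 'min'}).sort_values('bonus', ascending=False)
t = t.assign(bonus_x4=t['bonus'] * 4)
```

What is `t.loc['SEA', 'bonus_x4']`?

8

take 6 rows with largest bonus:
  office  name  bonus  age
0     SF   Zoe     39   56
1    BOS   Fay     28   56
3    CHI  Lena     28   26
5    CHI  Lena     16   53
6    SEA   Fay     11   32
4    SEA   Zoe      2   60
group by office, min of bonus:
        bonus
office       
BOS        28
CHI        16
SEA         2
SF         39
sort by bonus descending:
        bonus
office       
SF         39
BOS        28
CHI        16
SEA         2
add column bonus_x4 = t['bonus'] * 4:
        bonus  bonus_x4
office                 
SF         39       156
BOS        28       112
CHI        16        64
SEA         2         8
Taking the value at row 'SEA', column 'bonus_x4' gives 8.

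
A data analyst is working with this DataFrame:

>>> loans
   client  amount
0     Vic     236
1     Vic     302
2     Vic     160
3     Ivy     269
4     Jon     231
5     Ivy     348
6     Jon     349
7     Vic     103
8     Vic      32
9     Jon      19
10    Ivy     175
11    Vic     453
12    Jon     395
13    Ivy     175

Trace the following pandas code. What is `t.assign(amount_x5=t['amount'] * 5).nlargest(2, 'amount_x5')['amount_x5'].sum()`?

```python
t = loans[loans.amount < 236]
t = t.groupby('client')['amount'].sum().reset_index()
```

3225

filter rows where amount < 236:
   client  amount
2     Vic     160
4     Jon     231
7     Vic     103
8     Vic      32
9     Jon      19
10    Ivy     175
13    Ivy     175
group by client, sum of amount:
client
Ivy    350
Jon    250
Vic    295
Name: amount, dtype: int64
reset_index():
  client  amount
0    Ivy     350
1    Jon     250
2    Vic     295
add column amount_x5 = t['amount'] * 5:
  client  amount  amount_x5
0    Ivy     350       1750
1    Jon     250       1250
2    Vic     295       1475
take 2 rows with largest amount_x5:
  client  amount  amount_x5
0    Ivy     350       1750
2    Vic     295       1475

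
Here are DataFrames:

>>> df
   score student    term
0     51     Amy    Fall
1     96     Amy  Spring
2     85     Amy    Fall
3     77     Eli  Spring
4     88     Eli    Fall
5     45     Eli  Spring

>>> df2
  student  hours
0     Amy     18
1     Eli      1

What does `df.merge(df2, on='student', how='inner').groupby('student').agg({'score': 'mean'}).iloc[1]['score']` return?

70.0

merge on 'student' (how='inner') → 6 rows:
   score student    term  hours
0     51     Amy    Fall     18
1     96     Amy  Spring     18
2     85     Amy    Fall     18
3     77     Eli  Spring      1
4     88     Eli    Fall      1
5     45     Eli  Spring      1
group by student, mean of score:
             score
student           
Amy      77.333333
Eli      70.000000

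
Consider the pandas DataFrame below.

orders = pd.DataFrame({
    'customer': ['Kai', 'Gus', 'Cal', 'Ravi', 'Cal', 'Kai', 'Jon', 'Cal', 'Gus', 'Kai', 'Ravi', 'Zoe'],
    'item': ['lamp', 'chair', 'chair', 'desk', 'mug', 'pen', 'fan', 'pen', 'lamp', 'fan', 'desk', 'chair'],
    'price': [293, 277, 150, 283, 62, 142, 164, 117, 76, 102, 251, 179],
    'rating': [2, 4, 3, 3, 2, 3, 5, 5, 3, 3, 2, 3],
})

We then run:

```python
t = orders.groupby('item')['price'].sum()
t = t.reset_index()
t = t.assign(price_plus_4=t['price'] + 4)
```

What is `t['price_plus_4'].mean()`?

353.333333333

group by item, sum of price:
item
chair    606
desk     534
fan      266
lamp     369
mug       62
pen      259
Name: price, dtype: int64
reset_index():
    item  price
0  chair    606
1   desk    534
2    fan    266
3   lamp    369
4    mug     62
5    pen    259
add column price_plus_4 = t['price'] + 4:
    item  price  price_plus_4
0  chair    606           610
1   desk    534           538
2    fan    266           270
3   lamp    369           373
4    mug     62            66
5    pen    259           263
Hence 353.333333333.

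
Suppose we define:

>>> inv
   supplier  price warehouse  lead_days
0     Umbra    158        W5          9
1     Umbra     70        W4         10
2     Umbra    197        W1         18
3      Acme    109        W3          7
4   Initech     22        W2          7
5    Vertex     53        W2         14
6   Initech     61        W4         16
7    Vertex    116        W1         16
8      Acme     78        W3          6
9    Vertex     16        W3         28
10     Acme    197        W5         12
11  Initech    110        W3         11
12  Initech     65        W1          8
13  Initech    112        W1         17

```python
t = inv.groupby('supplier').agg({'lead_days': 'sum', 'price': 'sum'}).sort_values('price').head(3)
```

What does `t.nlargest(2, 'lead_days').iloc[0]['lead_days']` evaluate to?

group by supplier: sum(lead_days), sum(price):
          lead_days  price
supplier                  
Acme             25    384
Initech          59    370
Umbra            37    425
Vertex           58    185
sort by price:
          lead_days  price
supplier                  
Vertex           58    185
Initech          59    370
Acme             25    384
Umbra            37    425
take first 3 rows:
          lead_days  price
supplier                  
Vertex           58    185
Initech          59    370
Acme             25    384
take 2 rows with largest lead_days:
          lead_days  price
supplier                  
Initech          59    370
Vertex           58    185
Hence 59.

59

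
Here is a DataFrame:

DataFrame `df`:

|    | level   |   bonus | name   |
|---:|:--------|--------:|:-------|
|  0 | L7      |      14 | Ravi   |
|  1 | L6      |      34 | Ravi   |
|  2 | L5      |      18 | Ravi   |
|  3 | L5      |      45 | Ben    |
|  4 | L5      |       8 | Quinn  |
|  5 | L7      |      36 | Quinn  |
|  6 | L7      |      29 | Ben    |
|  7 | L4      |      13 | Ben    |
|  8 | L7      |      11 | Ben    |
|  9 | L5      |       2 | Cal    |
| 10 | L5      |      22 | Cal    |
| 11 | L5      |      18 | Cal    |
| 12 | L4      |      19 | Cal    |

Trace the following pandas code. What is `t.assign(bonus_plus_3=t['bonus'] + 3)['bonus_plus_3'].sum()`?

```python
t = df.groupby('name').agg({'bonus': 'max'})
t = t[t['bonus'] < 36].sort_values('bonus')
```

62

group by name, max of bonus:
       bonus
name        
Ben       45
Cal       22
Quinn     36
Ravi      34
filter rows where bonus < 36:
      bonus
name       
Cal      22
Ravi     34
sort by bonus:
      bonus
name       
Cal      22
Ravi     34
add column bonus_plus_3 = t['bonus'] + 3:
      bonus  bonus_plus_3
name                     
Cal      22            25
Ravi     34            37
The sum of column 'bonus_plus_3' is 62.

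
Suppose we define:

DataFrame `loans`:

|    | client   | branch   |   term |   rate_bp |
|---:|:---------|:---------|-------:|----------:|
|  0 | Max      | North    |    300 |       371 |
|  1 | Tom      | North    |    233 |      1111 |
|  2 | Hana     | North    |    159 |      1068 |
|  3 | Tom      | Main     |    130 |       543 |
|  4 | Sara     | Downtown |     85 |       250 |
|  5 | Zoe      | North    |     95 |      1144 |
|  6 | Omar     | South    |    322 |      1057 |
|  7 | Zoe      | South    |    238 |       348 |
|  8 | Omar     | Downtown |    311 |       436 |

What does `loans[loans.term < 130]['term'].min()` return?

filter rows where term < 130:
  client    branch  term  rate_bp
4   Sara  Downtown    85      250
5    Zoe     North    95     1144

85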